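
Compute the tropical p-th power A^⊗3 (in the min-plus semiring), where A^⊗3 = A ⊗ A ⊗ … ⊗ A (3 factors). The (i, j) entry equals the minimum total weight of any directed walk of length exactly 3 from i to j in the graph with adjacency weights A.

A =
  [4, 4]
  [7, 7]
A^⊗3 =
  [12, 12]
  [15, 15]

Each entry (A^⊗3)_ij equals the minimum over all length-3 walks i = v_0 → v_1 → … → v_3 = j of Σ_t A[v_t][v_{t+1}]. For example, for (i, j) = (0, 1) we minimise over 4 possible intermediate vertex sequences; the minimum is 12, attained along the walk 0 → 0 → 0 → 1.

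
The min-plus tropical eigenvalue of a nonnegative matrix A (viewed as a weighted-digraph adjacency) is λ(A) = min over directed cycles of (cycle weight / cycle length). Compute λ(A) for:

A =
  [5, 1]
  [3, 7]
λ(A) = 2

Enumerate directed cycles and compute their means (weight / length). Sample:
  cycle 0 → 0: weight = 5, length = 1, mean = 5/1 ≈ 5.000
  cycle 1 → 1: weight = 7, length = 1, mean = 7/1 ≈ 7.000
  cycle 0 → 1 → 0: weight = 4, length = 2, mean = 4/2 ≈ 2.000
  cycle 1 → 0 → 1: weight = 4, length = 2, mean = 4/2 ≈ 2.000
Minimum mean = 2.000, attained e.g. along the cycle 0 → 1 → 0 with weight 4 and length 2. So λ(A) = 4/2 = 2.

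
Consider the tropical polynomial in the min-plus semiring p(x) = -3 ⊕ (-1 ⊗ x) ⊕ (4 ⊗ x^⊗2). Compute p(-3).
p(-3) = -4

A tropical monomial a ⊗ x^⊗i evaluates to a + i · x. Evaluating each term at x = -3:
  Term 0 contributes -3 + 0 · -3 = -3
  Term 1 contributes -1 + 1 · -3 = -4
  Term 2 contributes 4 + 2 · -3 = -2
p(-3) = ⊕ of these = min[-3, -4, -2] = -4.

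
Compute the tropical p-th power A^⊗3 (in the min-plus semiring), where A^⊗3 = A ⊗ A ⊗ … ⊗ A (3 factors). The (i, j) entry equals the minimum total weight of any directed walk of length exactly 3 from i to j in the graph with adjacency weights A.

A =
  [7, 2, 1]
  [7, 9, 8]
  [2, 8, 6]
A^⊗3 =
  [9, 5, 4]
  [10, 12, 11]
  [5, 10, 9]

Each entry (A^⊗3)_ij equals the minimum over all length-3 walks i = v_0 → v_1 → … → v_3 = j of Σ_t A[v_t][v_{t+1}]. For example, for (i, j) = (0, 2) we minimise over 9 possible intermediate vertex sequences; the minimum is 4, attained along the walk 0 → 2 → 0 → 2.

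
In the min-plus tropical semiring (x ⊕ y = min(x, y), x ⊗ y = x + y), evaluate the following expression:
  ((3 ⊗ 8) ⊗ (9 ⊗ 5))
((3 ⊗ 8) ⊗ (9 ⊗ 5)) = 25

Expand innermost to outermost. Recall ⊕ takes the minimum of its arguments and ⊗ takes their sum. Working out the expression ((3 ⊗ 8) ⊗ (9 ⊗ 5)) gives 25.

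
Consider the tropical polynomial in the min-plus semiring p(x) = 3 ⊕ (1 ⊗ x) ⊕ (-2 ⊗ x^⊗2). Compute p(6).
p(6) = 3

A tropical monomial a ⊗ x^⊗i evaluates to a + i · x. Evaluating each term at x = 6:
  Term 0 contributes 3 + 0 · 6 = 3
  Term 1 contributes 1 + 1 · 6 = 7
  Term 2 contributes -2 + 2 · 6 = 10
p(6) = ⊕ of these = min[3, 7, 10] = 3.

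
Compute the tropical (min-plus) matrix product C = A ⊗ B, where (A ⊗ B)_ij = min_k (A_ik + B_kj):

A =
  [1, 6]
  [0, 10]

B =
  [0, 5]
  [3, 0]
A ⊗ B =
  [1, 6]
  [0, 5]

Apply the min-plus product entry-by-entry:
  C[0][0] = min over k of (A[0][0] + B[0][0] = 1 + 0 = 1, A[0][1] + B[1][0] = 6 + 3 = 9) = 1 (attained at k = 0)
  C[0][1] = min over k of (A[0][0] + B[0][1] = 1 + 5 = 6, A[0][1] + B[1][1] = 6 + 0 = 6) = 6 (attained at k = 0)
  C[1][0] = min over k of (A[1][0] + B[0][0] = 0 + 0 = 0, A[1][1] + B[1][0] = 10 + 3 = 13) = 0 (attained at k = 0)
  C[1][1] = min over k of (A[1][0] + B[0][1] = 0 + 5 = 5, A[1][1] + B[1][1] = 10 + 0 = 10) = 5 (attained at k = 0)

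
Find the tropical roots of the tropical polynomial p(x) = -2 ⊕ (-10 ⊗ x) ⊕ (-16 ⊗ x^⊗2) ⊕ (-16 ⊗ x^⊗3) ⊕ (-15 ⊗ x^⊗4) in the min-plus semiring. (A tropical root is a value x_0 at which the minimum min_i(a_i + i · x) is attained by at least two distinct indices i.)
Roots: {-1, 0, 6, 8}

Each tropical root is a break point of the lower envelope of the lines y = a_i + i · x (there are 5 lines, with slopes 0, 1, ..., 4). Only the lines that attain the minimum somewhere contribute to roots; other lines are dominated. Here the surviving (envelope) indices are i = 4, i = 3, i = 2, i = 1, i = 0.
Intersections between consecutive envelope lines give the roots: for adjacent envelope indices i < j the intersection is x = (a_i − a_j) / (j − i). Reading off the sorted break points: {-1, 0, 6, 8}.
Verification: at each break x_0, at least two indices attain the minimum of min_i(a_i + i · x_0).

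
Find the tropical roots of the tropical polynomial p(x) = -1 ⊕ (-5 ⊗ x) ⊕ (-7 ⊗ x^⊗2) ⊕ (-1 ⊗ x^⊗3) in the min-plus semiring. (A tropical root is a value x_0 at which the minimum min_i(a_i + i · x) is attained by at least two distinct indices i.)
Roots: {-6, 2, 4}

Each tropical root is a break point of the lower envelope of the lines y = a_i + i · x (there are 4 lines, with slopes 0, 1, ..., 3). Only the lines that attain the minimum somewhere contribute to roots; other lines are dominated. Here the surviving (envelope) indices are i = 3, i = 2, i = 1, i = 0.
Intersections between consecutive envelope lines give the roots: for adjacent envelope indices i < j the intersection is x = (a_i − a_j) / (j − i). Reading off the sorted break points: {-6, 2, 4}.
Verification: at each break x_0, at least two indices attain the minimum of min_i(a_i + i · x_0).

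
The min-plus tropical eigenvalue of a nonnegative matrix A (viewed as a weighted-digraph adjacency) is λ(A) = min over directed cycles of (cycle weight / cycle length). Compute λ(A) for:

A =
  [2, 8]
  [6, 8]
λ(A) = 2

Enumerate directed cycles and compute their means (weight / length). Sample:
  cycle 0 → 0: weight = 2, length = 1, mean = 2/1 ≈ 2.000
  cycle 1 → 1: weight = 8, length = 1, mean = 8/1 ≈ 8.000
  cycle 0 → 1 → 0: weight = 14, length = 2, mean = 14/2 ≈ 7.000
  cycle 1 → 0 → 1: weight = 14, length = 2, mean = 14/2 ≈ 7.000
Minimum mean = 2.000, attained e.g. along the cycle 0 → 0 with weight 2 and length 1. So λ(A) = 2/1 = 2.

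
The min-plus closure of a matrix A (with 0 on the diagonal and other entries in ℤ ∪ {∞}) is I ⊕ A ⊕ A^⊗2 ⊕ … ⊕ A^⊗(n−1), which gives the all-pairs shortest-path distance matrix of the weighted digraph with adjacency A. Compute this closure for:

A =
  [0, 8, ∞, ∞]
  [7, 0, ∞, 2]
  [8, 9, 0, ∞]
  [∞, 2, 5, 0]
Closure =
  [0, 8, 15, 10]
  [7, 0, 7, 2]
  [8, 9, 0, 11]
  [9, 2, 5, 0]

This is the Floyd-Warshall all-pairs shortest-path computation. For each intermediate vertex k = 0, 1, …, 3, update dist[i][j] ← min(dist[i][j], dist[i][k] + dist[k][j]). The final matrix gives, for each (i, j), the minimum total weight of any directed path from i to j (possibly empty when i = j).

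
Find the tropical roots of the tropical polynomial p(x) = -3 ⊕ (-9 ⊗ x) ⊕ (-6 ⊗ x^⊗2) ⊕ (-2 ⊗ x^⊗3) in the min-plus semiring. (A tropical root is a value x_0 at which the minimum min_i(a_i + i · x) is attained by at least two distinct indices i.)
Roots: {-4, -3, 6}

Each tropical root is a break point of the lower envelope of the lines y = a_i + i · x (there are 4 lines, with slopes 0, 1, ..., 3). Only the lines that attain the minimum somewhere contribute to roots; other lines are dominated. Here the surviving (envelope) indices are i = 3, i = 2, i = 1, i = 0.
Intersections between consecutive envelope lines give the roots: for adjacent envelope indices i < j the intersection is x = (a_i − a_j) / (j − i). Reading off the sorted break points: {-4, -3, 6}.
Verification: at each break x_0, at least two indices attain the minimum of min_i(a_i + i · x_0).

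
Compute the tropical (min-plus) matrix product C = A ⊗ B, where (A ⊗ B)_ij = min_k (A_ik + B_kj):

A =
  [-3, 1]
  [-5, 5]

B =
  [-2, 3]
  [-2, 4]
A ⊗ B =
  [-5, 0]
  [-7, -2]

Apply the min-plus product entry-by-entry:
  C[0][0] = min over k of (A[0][0] + B[0][0] = -3 + -2 = -5, A[0][1] + B[1][0] = 1 + -2 = -1) = -5 (attained at k = 0)
  C[0][1] = min over k of (A[0][0] + B[0][1] = -3 + 3 = 0, A[0][1] + B[1][1] = 1 + 4 = 5) = 0 (attained at k = 0)
  C[1][0] = min over k of (A[1][0] + B[0][0] = -5 + -2 = -7, A[1][1] + B[1][0] = 5 + -2 = 3) = -7 (attained at k = 0)
  C[1][1] = min over k of (A[1][0] + B[0][1] = -5 + 3 = -2, A[1][1] + B[1][1] = 5 + 4 = 9) = -2 (attained at k = 0)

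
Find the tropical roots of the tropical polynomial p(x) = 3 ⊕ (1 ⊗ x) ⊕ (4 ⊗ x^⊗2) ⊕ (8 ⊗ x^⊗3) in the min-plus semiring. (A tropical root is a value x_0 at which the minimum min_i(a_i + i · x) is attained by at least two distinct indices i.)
Roots: {-4, -3, 2}

Each tropical root is a break point of the lower envelope of the lines y = a_i + i · x (there are 4 lines, with slopes 0, 1, ..., 3). Only the lines that attain the minimum somewhere contribute to roots; other lines are dominated. Here the surviving (envelope) indices are i = 3, i = 2, i = 1, i = 0.
Intersections between consecutive envelope lines give the roots: for adjacent envelope indices i < j the intersection is x = (a_i − a_j) / (j − i). Reading off the sorted break points: {-4, -3, 2}.
Verification: at each break x_0, at least two indices attain the minimum of min_i(a_i + i · x_0).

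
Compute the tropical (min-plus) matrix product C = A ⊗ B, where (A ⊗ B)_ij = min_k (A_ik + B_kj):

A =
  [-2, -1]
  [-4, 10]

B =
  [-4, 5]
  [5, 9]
A ⊗ B =
  [-6, 3]
  [-8, 1]

Apply the min-plus product entry-by-entry:
  C[0][0] = min over k of (A[0][0] + B[0][0] = -2 + -4 = -6, A[0][1] + B[1][0] = -1 + 5 = 4) = -6 (attained at k = 0)
  C[0][1] = min over k of (A[0][0] + B[0][1] = -2 + 5 = 3, A[0][1] + B[1][1] = -1 + 9 = 8) = 3 (attained at k = 0)
  C[1][0] = min over k of (A[1][0] + B[0][0] = -4 + -4 = -8, A[1][1] + B[1][0] = 10 + 5 = 15) = -8 (attained at k = 0)
  C[1][1] = min over k of (A[1][0] + B[0][1] = -4 + 5 = 1, A[1][1] + B[1][1] = 10 + 9 = 19) = 1 (attained at k = 0)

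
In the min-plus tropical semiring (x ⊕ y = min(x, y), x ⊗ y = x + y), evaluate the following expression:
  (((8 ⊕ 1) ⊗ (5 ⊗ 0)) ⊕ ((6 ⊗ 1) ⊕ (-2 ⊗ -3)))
(((8 ⊕ 1) ⊗ (5 ⊗ 0)) ⊕ ((6 ⊗ 1) ⊕ (-2 ⊗ -3))) = -5

Expand innermost to outermost. Recall ⊕ takes the minimum of its arguments and ⊗ takes their sum. Working out the expression (((8 ⊕ 1) ⊗ (5 ⊗ 0)) ⊕ ((6 ⊗ 1) ⊕ (-2 ⊗ -3))) gives -5.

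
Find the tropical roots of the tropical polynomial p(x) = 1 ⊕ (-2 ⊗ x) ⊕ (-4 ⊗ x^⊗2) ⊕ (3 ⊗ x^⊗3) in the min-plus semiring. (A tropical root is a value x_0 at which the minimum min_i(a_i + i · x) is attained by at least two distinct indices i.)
Roots: {-7, 2, 3}

Each tropical root is a break point of the lower envelope of the lines y = a_i + i · x (there are 4 lines, with slopes 0, 1, ..., 3). Only the lines that attain the minimum somewhere contribute to roots; other lines are dominated. Here the surviving (envelope) indices are i = 3, i = 2, i = 1, i = 0.
Intersections between consecutive envelope lines give the roots: for adjacent envelope indices i < j the intersection is x = (a_i − a_j) / (j − i). Reading off the sorted break points: {-7, 2, 3}.
Verification: at each break x_0, at least two indices attain the minimum of min_i(a_i + i · x_0).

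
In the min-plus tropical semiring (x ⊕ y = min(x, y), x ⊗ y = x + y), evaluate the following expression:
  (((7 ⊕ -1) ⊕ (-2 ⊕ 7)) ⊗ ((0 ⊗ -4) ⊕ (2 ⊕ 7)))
(((7 ⊕ -1) ⊕ (-2 ⊕ 7)) ⊗ ((0 ⊗ -4) ⊕ (2 ⊕ 7))) = -6

Expand innermost to outermost. Recall ⊕ takes the minimum of its arguments and ⊗ takes their sum. Working out the expression (((7 ⊕ -1) ⊕ (-2 ⊕ 7)) ⊗ ((0 ⊗ -4) ⊕ (2 ⊕ 7))) gives -6.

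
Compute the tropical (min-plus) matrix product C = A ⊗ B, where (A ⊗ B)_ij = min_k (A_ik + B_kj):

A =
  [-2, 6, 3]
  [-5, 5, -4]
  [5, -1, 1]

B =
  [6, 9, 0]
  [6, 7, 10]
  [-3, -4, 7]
A ⊗ B =
  [0, -1, -2]
  [-7, -8, -5]
  [-2, -3, 5]

Apply the min-plus product entry-by-entry:
  C[0][0] = min over k of (A[0][0] + B[0][0] = -2 + 6 = 4, A[0][1] + B[1][0] = 6 + 6 = 12, A[0][2] + B[2][0] = 3 + -3 = 0) = 0 (attained at k = 2)
  C[0][1] = min over k of (A[0][0] + B[0][1] = -2 + 9 = 7, A[0][1] + B[1][1] = 6 + 7 = 13, A[0][2] + B[2][1] = 3 + -4 = -1) = -1 (attained at k = 2)
  C[0][2] = min over k of (A[0][0] + B[0][2] = -2 + 0 = -2, A[0][1] + B[1][2] = 6 + 10 = 16, A[0][2] + B[2][2] = 3 + 7 = 10) = -2 (attained at k = 0)
  C[1][0] = min over k of (A[1][0] + B[0][0] = -5 + 6 = 1, A[1][1] + B[1][0] = 5 + 6 = 11, A[1][2] + B[2][0] = -4 + -3 = -7) = -7 (attained at k = 2)
  C[1][1] = min over k of (A[1][0] + B[0][1] = -5 + 9 = 4, A[1][1] + B[1][1] = 5 + 7 = 12, A[1][2] + B[2][1] = -4 + -4 = -8) = -8 (attained at k = 2)
  C[1][2] = min over k of (A[1][0] + B[0][2] = -5 + 0 = -5, A[1][1] + B[1][2] = 5 + 10 = 15, A[1][2] + B[2][2] = -4 + 7 = 3) = -5 (attained at k = 0)
  C[2][0] = min over k of (A[2][0] + B[0][0] = 5 + 6 = 11, A[2][1] + B[1][0] = -1 + 6 = 5, A[2][2] + B[2][0] = 1 + -3 = -2) = -2 (attained at k = 2)
  C[2][1] = min over k of (A[2][0] + B[0][1] = 5 + 9 = 14, A[2][1] + B[1][1] = -1 + 7 = 6, A[2][2] + B[2][1] = 1 + -4 = -3) = -3 (attained at k = 2)
  C[2][2] = min over k of (A[2][0] + B[0][2] = 5 + 0 = 5, A[2][1] + B[1][2] = -1 + 10 = 9, A[2][2] + B[2][2] = 1 + 7 = 8) = 5 (attained at k = 0)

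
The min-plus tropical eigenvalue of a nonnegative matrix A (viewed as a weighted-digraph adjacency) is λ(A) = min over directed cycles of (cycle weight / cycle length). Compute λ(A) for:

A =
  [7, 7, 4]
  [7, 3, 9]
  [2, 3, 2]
λ(A) = 2

Enumerate directed cycles and compute their means (weight / length). Sample:
  cycle 0 → 0: weight = 7, length = 1, mean = 7/1 ≈ 7.000
  cycle 1 → 1: weight = 3, length = 1, mean = 3/1 ≈ 3.000
  cycle 2 → 2: weight = 2, length = 1, mean = 2/1 ≈ 2.000
  cycle 0 → 1 → 0: weight = 14, length = 2, mean = 14/2 ≈ 7.000
  cycle 0 → 2 → 0: weight = 6, length = 2, mean = 6/2 ≈ 3.000
  cycle 1 → 0 → 1: weight = 14, length = 2, mean = 14/2 ≈ 7.000
Minimum mean = 2.000, attained e.g. along the cycle 2 → 2 with weight 2 and length 1. So λ(A) = 2/1 = 2.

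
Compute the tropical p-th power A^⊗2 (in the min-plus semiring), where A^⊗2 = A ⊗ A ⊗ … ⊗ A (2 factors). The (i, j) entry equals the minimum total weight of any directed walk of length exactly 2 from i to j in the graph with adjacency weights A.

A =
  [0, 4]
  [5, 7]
A^⊗2 =
  [0, 4]
  [5, 9]

Each entry (A^⊗2)_ij equals the minimum over all length-2 walks i = v_0 → v_1 → … → v_2 = j of Σ_t A[v_t][v_{t+1}]. For example, for (i, j) = (0, 1) we minimise over 2 possible intermediate vertex sequences; the minimum is 4, attained along the walk 0 → 0 → 1.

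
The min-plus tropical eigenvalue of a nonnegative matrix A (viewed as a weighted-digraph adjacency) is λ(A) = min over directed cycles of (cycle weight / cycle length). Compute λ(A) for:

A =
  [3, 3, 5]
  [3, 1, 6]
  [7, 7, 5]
λ(A) = 1

Enumerate directed cycles and compute their means (weight / length). Sample:
  cycle 0 → 0: weight = 3, length = 1, mean = 3/1 ≈ 3.000
  cycle 1 → 1: weight = 1, length = 1, mean = 1/1 ≈ 1.000
  cycle 2 → 2: weight = 5, length = 1, mean = 5/1 ≈ 5.000
  cycle 0 → 1 → 0: weight = 6, length = 2, mean = 6/2 ≈ 3.000
  cycle 0 → 2 → 0: weight = 12, length = 2, mean = 12/2 ≈ 6.000
  cycle 1 → 0 → 1: weight = 6, length = 2, mean = 6/2 ≈ 3.000
Minimum mean = 1.000, attained e.g. along the cycle 1 → 1 with weight 1 and length 1. So λ(A) = 1/1 = 1.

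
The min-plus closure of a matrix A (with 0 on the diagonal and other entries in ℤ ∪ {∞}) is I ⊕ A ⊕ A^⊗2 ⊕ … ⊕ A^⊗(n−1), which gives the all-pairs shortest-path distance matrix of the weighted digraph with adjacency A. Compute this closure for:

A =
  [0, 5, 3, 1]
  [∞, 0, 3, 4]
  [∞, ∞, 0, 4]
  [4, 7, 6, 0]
Closure =
  [0, 5, 3, 1]
  [8, 0, 3, 4]
  [8, 11, 0, 4]
  [4, 7, 6, 0]

This is the Floyd-Warshall all-pairs shortest-path computation. For each intermediate vertex k = 0, 1, …, 3, update dist[i][j] ← min(dist[i][j], dist[i][k] + dist[k][j]). The final matrix gives, for each (i, j), the minimum total weight of any directed path from i to j (possibly empty when i = j).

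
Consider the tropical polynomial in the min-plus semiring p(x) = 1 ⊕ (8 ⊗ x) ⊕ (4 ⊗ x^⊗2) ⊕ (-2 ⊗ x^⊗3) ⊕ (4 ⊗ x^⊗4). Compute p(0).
p(0) = -2

A tropical monomial a ⊗ x^⊗i evaluates to a + i · x. Evaluating each term at x = 0:
  Term 0 contributes 1 + 0 · 0 = 1
  Term 1 contributes 8 + 1 · 0 = 8
  Term 2 contributes 4 + 2 · 0 = 4
  Term 3 contributes -2 + 3 · 0 = -2
  Term 4 contributes 4 + 4 · 0 = 4
p(0) = ⊕ of these = min[1, 8, 4, -2, 4] = -2.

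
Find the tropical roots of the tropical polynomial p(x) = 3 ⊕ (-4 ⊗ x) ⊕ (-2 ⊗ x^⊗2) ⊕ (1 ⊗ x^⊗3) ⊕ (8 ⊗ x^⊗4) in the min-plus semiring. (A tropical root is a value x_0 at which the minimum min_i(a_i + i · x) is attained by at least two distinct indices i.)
Roots: {-7, -3, -2, 7}

Each tropical root is a break point of the lower envelope of the lines y = a_i + i · x (there are 5 lines, with slopes 0, 1, ..., 4). Only the lines that attain the minimum somewhere contribute to roots; other lines are dominated. Here the surviving (envelope) indices are i = 4, i = 3, i = 2, i = 1, i = 0.
Intersections between consecutive envelope lines give the roots: for adjacent envelope indices i < j the intersection is x = (a_i − a_j) / (j − i). Reading off the sorted break points: {-7, -3, -2, 7}.
Verification: at each break x_0, at least two indices attain the minimum of min_i(a_i + i · x_0).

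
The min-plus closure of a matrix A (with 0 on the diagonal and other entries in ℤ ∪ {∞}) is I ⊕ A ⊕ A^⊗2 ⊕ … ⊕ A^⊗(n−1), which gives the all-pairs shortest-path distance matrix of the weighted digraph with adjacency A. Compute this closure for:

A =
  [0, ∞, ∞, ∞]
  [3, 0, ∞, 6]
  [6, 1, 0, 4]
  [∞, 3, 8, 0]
Closure =
  [0, ∞, ∞, ∞]
  [3, 0, 14, 6]
  [4, 1, 0, 4]
  [6, 3, 8, 0]

This is the Floyd-Warshall all-pairs shortest-path computation. For each intermediate vertex k = 0, 1, …, 3, update dist[i][j] ← min(dist[i][j], dist[i][k] + dist[k][j]). The final matrix gives, for each (i, j), the minimum total weight of any directed path from i to j (possibly empty when i = j).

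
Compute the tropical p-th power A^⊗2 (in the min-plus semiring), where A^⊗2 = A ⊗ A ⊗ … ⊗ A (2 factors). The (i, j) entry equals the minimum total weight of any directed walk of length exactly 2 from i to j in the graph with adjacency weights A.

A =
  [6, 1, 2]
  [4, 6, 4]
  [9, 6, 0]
A^⊗2 =
  [5, 7, 2]
  [10, 5, 4]
  [9, 6, 0]

Each entry (A^⊗2)_ij equals the minimum over all length-2 walks i = v_0 → v_1 → … → v_2 = j of Σ_t A[v_t][v_{t+1}]. For example, for (i, j) = (0, 2) we minimise over 3 possible intermediate vertex sequences; the minimum is 2, attained along the walk 0 → 2 → 2.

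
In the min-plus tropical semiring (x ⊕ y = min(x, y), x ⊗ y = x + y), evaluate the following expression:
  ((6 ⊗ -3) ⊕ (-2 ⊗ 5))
((6 ⊗ -3) ⊕ (-2 ⊗ 5)) = 3

Expand innermost to outermost. Recall ⊕ takes the minimum of its arguments and ⊗ takes their sum. Working out the expression ((6 ⊗ -3) ⊕ (-2 ⊗ 5)) gives 3.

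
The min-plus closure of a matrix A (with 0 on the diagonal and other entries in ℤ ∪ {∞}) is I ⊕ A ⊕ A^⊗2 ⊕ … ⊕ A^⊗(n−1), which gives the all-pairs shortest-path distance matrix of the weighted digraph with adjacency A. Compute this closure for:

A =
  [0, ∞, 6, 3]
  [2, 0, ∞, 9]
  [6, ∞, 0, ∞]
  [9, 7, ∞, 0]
Closure =
  [0, 10, 6, 3]
  [2, 0, 8, 5]
  [6, 16, 0, 9]
  [9, 7, 15, 0]

This is the Floyd-Warshall all-pairs shortest-path computation. For each intermediate vertex k = 0, 1, …, 3, update dist[i][j] ← min(dist[i][j], dist[i][k] + dist[k][j]). The final matrix gives, for each (i, j), the minimum total weight of any directed path from i to j (possibly empty when i = j).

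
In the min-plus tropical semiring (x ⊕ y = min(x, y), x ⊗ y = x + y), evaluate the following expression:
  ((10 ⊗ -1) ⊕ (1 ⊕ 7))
((10 ⊗ -1) ⊕ (1 ⊕ 7)) = 1

Expand innermost to outermost. Recall ⊕ takes the minimum of its arguments and ⊗ takes their sum. Working out the expression ((10 ⊗ -1) ⊕ (1 ⊕ 7)) gives 1.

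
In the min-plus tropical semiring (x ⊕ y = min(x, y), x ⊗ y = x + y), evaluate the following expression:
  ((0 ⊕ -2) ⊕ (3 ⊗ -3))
((0 ⊕ -2) ⊕ (3 ⊗ -3)) = -2

Expand innermost to outermost. Recall ⊕ takes the minimum of its arguments and ⊗ takes their sum. Working out the expression ((0 ⊕ -2) ⊕ (3 ⊗ -3)) gives -2.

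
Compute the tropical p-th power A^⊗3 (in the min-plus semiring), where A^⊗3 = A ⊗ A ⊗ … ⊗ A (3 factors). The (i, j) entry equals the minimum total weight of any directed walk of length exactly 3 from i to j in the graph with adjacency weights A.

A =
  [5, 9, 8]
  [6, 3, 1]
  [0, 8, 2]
A^⊗3 =
  [10, 15, 12]
  [3, 9, 5]
  [4, 11, 6]

Each entry (A^⊗3)_ij equals the minimum over all length-3 walks i = v_0 → v_1 → … → v_3 = j of Σ_t A[v_t][v_{t+1}]. For example, for (i, j) = (0, 2) we minimise over 9 possible intermediate vertex sequences; the minimum is 12, attained along the walk 0 → 1 → 2 → 2.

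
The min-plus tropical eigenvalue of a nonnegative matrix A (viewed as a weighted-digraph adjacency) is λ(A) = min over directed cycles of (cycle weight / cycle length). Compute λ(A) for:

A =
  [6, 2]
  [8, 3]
λ(A) = 3

Enumerate directed cycles and compute their means (weight / length). Sample:
  cycle 0 → 0: weight = 6, length = 1, mean = 6/1 ≈ 6.000
  cycle 1 → 1: weight = 3, length = 1, mean = 3/1 ≈ 3.000
  cycle 0 → 1 → 0: weight = 10, length = 2, mean = 10/2 ≈ 5.000
  cycle 1 → 0 → 1: weight = 10, length = 2, mean = 10/2 ≈ 5.000
Minimum mean = 3.000, attained e.g. along the cycle 1 → 1 with weight 3 and length 1. So λ(A) = 3/1 = 3.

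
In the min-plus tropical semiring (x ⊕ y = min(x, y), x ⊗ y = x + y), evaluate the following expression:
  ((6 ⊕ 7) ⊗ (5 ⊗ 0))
((6 ⊕ 7) ⊗ (5 ⊗ 0)) = 11

Expand innermost to outermost. Recall ⊕ takes the minimum of its arguments and ⊗ takes their sum. Working out the expression ((6 ⊕ 7) ⊗ (5 ⊗ 0)) gives 11.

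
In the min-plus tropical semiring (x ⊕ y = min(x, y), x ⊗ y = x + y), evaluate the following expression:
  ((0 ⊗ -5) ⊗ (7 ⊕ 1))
((0 ⊗ -5) ⊗ (7 ⊕ 1)) = -4

Expand innermost to outermost. Recall ⊕ takes the minimum of its arguments and ⊗ takes their sum. Working out the expression ((0 ⊗ -5) ⊗ (7 ⊕ 1)) gives -4.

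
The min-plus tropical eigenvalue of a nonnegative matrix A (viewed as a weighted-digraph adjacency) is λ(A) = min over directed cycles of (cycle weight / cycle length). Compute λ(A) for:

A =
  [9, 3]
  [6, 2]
λ(A) = 2

Enumerate directed cycles and compute their means (weight / length). Sample:
  cycle 0 → 0: weight = 9, length = 1, mean = 9/1 ≈ 9.000
  cycle 1 → 1: weight = 2, length = 1, mean = 2/1 ≈ 2.000
  cycle 0 → 1 → 0: weight = 9, length = 2, mean = 9/2 ≈ 4.500
  cycle 1 → 0 → 1: weight = 9, length = 2, mean = 9/2 ≈ 4.500
Minimum mean = 2.000, attained e.g. along the cycle 1 → 1 with weight 2 and length 1. So λ(A) = 2/1 = 2.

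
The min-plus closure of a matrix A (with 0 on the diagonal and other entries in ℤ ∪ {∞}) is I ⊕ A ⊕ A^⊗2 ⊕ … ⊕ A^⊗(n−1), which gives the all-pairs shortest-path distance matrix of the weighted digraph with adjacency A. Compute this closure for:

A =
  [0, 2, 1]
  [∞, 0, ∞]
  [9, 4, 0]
Closure =
  [0, 2, 1]
  [∞, 0, ∞]
  [9, 4, 0]

This is the Floyd-Warshall all-pairs shortest-path computation. For each intermediate vertex k = 0, 1, …, 2, update dist[i][j] ← min(dist[i][j], dist[i][k] + dist[k][j]). The final matrix gives, for each (i, j), the minimum total weight of any directed path from i to j (possibly empty when i = j).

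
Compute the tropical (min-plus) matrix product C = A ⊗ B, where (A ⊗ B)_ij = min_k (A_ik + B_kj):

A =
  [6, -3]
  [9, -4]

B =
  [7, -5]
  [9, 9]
A ⊗ B =
  [6, 1]
  [5, 4]

Apply the min-plus product entry-by-entry:
  C[0][0] = min over k of (A[0][0] + B[0][0] = 6 + 7 = 13, A[0][1] + B[1][0] = -3 + 9 = 6) = 6 (attained at k = 1)
  C[0][1] = min over k of (A[0][0] + B[0][1] = 6 + -5 = 1, A[0][1] + B[1][1] = -3 + 9 = 6) = 1 (attained at k = 0)
  C[1][0] = min over k of (A[1][0] + B[0][0] = 9 + 7 = 16, A[1][1] + B[1][0] = -4 + 9 = 5) = 5 (attained at k = 1)
  C[1][1] = min over k of (A[1][0] + B[0][1] = 9 + -5 = 4, A[1][1] + B[1][1] = -4 + 9 = 5) = 4 (attained at k = 0)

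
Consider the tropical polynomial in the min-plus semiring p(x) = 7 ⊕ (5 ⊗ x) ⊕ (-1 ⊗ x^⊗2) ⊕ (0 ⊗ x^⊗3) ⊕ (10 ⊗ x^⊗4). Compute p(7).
p(7) = 7

A tropical monomial a ⊗ x^⊗i evaluates to a + i · x. Evaluating each term at x = 7:
  Term 0 contributes 7 + 0 · 7 = 7
  Term 1 contributes 5 + 1 · 7 = 12
  Term 2 contributes -1 + 2 · 7 = 13
  Term 3 contributes 0 + 3 · 7 = 21
  Term 4 contributes 10 + 4 · 7 = 38
p(7) = ⊕ of these = min[7, 12, 13, 21, 38] = 7.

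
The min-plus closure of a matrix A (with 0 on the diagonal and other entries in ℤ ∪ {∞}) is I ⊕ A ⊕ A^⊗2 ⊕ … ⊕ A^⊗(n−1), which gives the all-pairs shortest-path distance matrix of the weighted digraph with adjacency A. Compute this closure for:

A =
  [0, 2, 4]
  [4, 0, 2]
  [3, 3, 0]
Closure =
  [0, 2, 4]
  [4, 0, 2]
  [3, 3, 0]

This is the Floyd-Warshall all-pairs shortest-path computation. For each intermediate vertex k = 0, 1, …, 2, update dist[i][j] ← min(dist[i][j], dist[i][k] + dist[k][j]). The final matrix gives, for each (i, j), the minimum total weight of any directed path from i to j (possibly empty when i = j).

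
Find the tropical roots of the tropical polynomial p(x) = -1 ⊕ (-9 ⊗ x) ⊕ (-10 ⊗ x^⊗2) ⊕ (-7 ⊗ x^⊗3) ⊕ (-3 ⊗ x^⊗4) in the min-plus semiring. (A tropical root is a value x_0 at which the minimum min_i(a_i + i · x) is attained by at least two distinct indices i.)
Roots: {-4, -3, 1, 8}

Each tropical root is a break point of the lower envelope of the lines y = a_i + i · x (there are 5 lines, with slopes 0, 1, ..., 4). Only the lines that attain the minimum somewhere contribute to roots; other lines are dominated. Here the surviving (envelope) indices are i = 4, i = 3, i = 2, i = 1, i = 0.
Intersections between consecutive envelope lines give the roots: for adjacent envelope indices i < j the intersection is x = (a_i − a_j) / (j − i). Reading off the sorted break points: {-4, -3, 1, 8}.
Verification: at each break x_0, at least two indices attain the minimum of min_i(a_i + i · x_0).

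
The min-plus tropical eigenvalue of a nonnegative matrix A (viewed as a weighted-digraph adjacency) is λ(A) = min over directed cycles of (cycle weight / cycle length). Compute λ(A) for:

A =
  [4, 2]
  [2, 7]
λ(A) = 2

Enumerate directed cycles and compute their means (weight / length). Sample:
  cycle 0 → 0: weight = 4, length = 1, mean = 4/1 ≈ 4.000
  cycle 1 → 1: weight = 7, length = 1, mean = 7/1 ≈ 7.000
  cycle 0 → 1 → 0: weight = 4, length = 2, mean = 4/2 ≈ 2.000
  cycle 1 → 0 → 1: weight = 4, length = 2, mean = 4/2 ≈ 2.000
Minimum mean = 2.000, attained e.g. along the cycle 0 → 1 → 0 with weight 4 and length 2. So λ(A) = 4/2 = 2.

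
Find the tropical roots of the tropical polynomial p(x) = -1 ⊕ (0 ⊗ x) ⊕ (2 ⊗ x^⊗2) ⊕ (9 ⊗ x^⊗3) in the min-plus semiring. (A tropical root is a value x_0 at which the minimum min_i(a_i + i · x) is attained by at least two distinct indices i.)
Roots: {-7, -2, -1}

Each tropical root is a break point of the lower envelope of the lines y = a_i + i · x (there are 4 lines, with slopes 0, 1, ..., 3). Only the lines that attain the minimum somewhere contribute to roots; other lines are dominated. Here the surviving (envelope) indices are i = 3, i = 2, i = 1, i = 0.
Intersections between consecutive envelope lines give the roots: for adjacent envelope indices i < j the intersection is x = (a_i − a_j) / (j − i). Reading off the sorted break points: {-7, -2, -1}.
Verification: at each break x_0, at least two indices attain the minimum of min_i(a_i + i · x_0).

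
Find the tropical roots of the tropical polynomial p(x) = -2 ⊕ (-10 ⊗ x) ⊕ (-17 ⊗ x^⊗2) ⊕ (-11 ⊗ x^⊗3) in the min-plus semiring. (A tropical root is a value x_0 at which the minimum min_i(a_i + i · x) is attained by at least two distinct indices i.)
Roots: {-6, 7, 8}

Each tropical root is a break point of the lower envelope of the lines y = a_i + i · x (there are 4 lines, with slopes 0, 1, ..., 3). Only the lines that attain the minimum somewhere contribute to roots; other lines are dominated. Here the surviving (envelope) indices are i = 3, i = 2, i = 1, i = 0.
Intersections between consecutive envelope lines give the roots: for adjacent envelope indices i < j the intersection is x = (a_i − a_j) / (j − i). Reading off the sorted break points: {-6, 7, 8}.
Verification: at each break x_0, at least two indices attain the minimum of min_i(a_i + i · x_0).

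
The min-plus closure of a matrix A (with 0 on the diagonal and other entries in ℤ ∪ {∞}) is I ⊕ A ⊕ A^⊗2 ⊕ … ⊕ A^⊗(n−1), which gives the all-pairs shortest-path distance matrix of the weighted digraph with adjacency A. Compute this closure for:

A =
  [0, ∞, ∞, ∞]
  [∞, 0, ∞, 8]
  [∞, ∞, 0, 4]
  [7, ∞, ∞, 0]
Closure =
  [0, ∞, ∞, ∞]
  [15, 0, ∞, 8]
  [11, ∞, 0, 4]
  [7, ∞, ∞, 0]

This is the Floyd-Warshall all-pairs shortest-path computation. For each intermediate vertex k = 0, 1, …, 3, update dist[i][j] ← min(dist[i][j], dist[i][k] + dist[k][j]). The final matrix gives, for each (i, j), the minimum total weight of any directed path from i to j (possibly empty when i = j).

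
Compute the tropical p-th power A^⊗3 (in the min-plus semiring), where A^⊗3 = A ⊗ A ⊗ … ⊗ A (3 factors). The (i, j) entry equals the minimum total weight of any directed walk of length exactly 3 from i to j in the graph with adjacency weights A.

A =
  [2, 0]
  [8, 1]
A^⊗3 =
  [6, 2]
  [10, 3]

Each entry (A^⊗3)_ij equals the minimum over all length-3 walks i = v_0 → v_1 → … → v_3 = j of Σ_t A[v_t][v_{t+1}]. For example, for (i, j) = (0, 1) we minimise over 4 possible intermediate vertex sequences; the minimum is 2, attained along the walk 0 → 1 → 1 → 1.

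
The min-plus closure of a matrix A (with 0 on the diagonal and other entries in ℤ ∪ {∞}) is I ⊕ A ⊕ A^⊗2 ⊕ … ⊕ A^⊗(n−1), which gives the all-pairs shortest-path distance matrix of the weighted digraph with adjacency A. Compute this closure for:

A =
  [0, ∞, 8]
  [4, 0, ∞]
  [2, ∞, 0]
Closure =
  [0, ∞, 8]
  [4, 0, 12]
  [2, ∞, 0]

This is the Floyd-Warshall all-pairs shortest-path computation. For each intermediate vertex k = 0, 1, …, 2, update dist[i][j] ← min(dist[i][j], dist[i][k] + dist[k][j]). The final matrix gives, for each (i, j), the minimum total weight of any directed path from i to j (possibly empty when i = j).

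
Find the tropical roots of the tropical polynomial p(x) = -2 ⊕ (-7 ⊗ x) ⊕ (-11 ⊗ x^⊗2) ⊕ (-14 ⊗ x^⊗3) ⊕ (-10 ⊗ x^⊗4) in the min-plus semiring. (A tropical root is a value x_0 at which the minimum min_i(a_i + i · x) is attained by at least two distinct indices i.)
Roots: {-4, 3, 4, 5}

Each tropical root is a break point of the lower envelope of the lines y = a_i + i · x (there are 5 lines, with slopes 0, 1, ..., 4). Only the lines that attain the minimum somewhere contribute to roots; other lines are dominated. Here the surviving (envelope) indices are i = 4, i = 3, i = 2, i = 1, i = 0.
Intersections between consecutive envelope lines give the roots: for adjacent envelope indices i < j the intersection is x = (a_i − a_j) / (j − i). Reading off the sorted break points: {-4, 3, 4, 5}.
Verification: at each break x_0, at least two indices attain the minimum of min_i(a_i + i · x_0).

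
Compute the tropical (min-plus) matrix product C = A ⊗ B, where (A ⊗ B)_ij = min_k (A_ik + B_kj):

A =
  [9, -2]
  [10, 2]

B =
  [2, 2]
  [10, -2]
A ⊗ B =
  [8, -4]
  [12, 0]

Apply the min-plus product entry-by-entry:
  C[0][0] = min over k of (A[0][0] + B[0][0] = 9 + 2 = 11, A[0][1] + B[1][0] = -2 + 10 = 8) = 8 (attained at k = 1)
  C[0][1] = min over k of (A[0][0] + B[0][1] = 9 + 2 = 11, A[0][1] + B[1][1] = -2 + -2 = -4) = -4 (attained at k = 1)
  C[1][0] = min over k of (A[1][0] + B[0][0] = 10 + 2 = 12, A[1][1] + B[1][0] = 2 + 10 = 12) = 12 (attained at k = 0)
  C[1][1] = min over k of (A[1][0] + B[0][1] = 10 + 2 = 12, A[1][1] + B[1][1] = 2 + -2 = 0) = 0 (attained at k = 1)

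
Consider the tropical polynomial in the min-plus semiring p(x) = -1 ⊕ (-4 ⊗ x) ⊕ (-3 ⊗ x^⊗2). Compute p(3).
p(3) = -1

A tropical monomial a ⊗ x^⊗i evaluates to a + i · x. Evaluating each term at x = 3:
  Term 0 contributes -1 + 0 · 3 = -1
  Term 1 contributes -4 + 1 · 3 = -1
  Term 2 contributes -3 + 2 · 3 = 3
p(3) = ⊕ of these = min[-1, -1, 3] = -1.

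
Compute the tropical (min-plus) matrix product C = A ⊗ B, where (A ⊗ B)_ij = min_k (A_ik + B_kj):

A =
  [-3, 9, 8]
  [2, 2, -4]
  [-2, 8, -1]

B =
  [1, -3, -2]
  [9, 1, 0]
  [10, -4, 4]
A ⊗ B =
  [-2, -6, -5]
  [3, -8, 0]
  [-1, -5, -4]

Apply the min-plus product entry-by-entry:
  C[0][0] = min over k of (A[0][0] + B[0][0] = -3 + 1 = -2, A[0][1] + B[1][0] = 9 + 9 = 18, A[0][2] + B[2][0] = 8 + 10 = 18) = -2 (attained at k = 0)
  C[0][1] = min over k of (A[0][0] + B[0][1] = -3 + -3 = -6, A[0][1] + B[1][1] = 9 + 1 = 10, A[0][2] + B[2][1] = 8 + -4 = 4) = -6 (attained at k = 0)
  C[0][2] = min over k of (A[0][0] + B[0][2] = -3 + -2 = -5, A[0][1] + B[1][2] = 9 + 0 = 9, A[0][2] + B[2][2] = 8 + 4 = 12) = -5 (attained at k = 0)
  C[1][0] = min over k of (A[1][0] + B[0][0] = 2 + 1 = 3, A[1][1] + B[1][0] = 2 + 9 = 11, A[1][2] + B[2][0] = -4 + 10 = 6) = 3 (attained at k = 0)
  C[1][1] = min over k of (A[1][0] + B[0][1] = 2 + -3 = -1, A[1][1] + B[1][1] = 2 + 1 = 3, A[1][2] + B[2][1] = -4 + -4 = -8) = -8 (attained at k = 2)
  C[1][2] = min over k of (A[1][0] + B[0][2] = 2 + -2 = 0, A[1][1] + B[1][2] = 2 + 0 = 2, A[1][2] + B[2][2] = -4 + 4 = 0) = 0 (attained at k = 0)
  C[2][0] = min over k of (A[2][0] + B[0][0] = -2 + 1 = -1, A[2][1] + B[1][0] = 8 + 9 = 17, A[2][2] + B[2][0] = -1 + 10 = 9) = -1 (attained at k = 0)
  C[2][1] = min over k of (A[2][0] + B[0][1] = -2 + -3 = -5, A[2][1] + B[1][1] = 8 + 1 = 9, A[2][2] + B[2][1] = -1 + -4 = -5) = -5 (attained at k = 0)
  C[2][2] = min over k of (A[2][0] + B[0][2] = -2 + -2 = -4, A[2][1] + B[1][2] = 8 + 0 = 8, A[2][2] + B[2][2] = -1 + 4 = 3) = -4 (attained at k = 0)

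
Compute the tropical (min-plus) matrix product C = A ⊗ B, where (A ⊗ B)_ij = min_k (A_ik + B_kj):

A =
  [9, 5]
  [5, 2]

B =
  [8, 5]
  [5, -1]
A ⊗ B =
  [10, 4]
  [7, 1]

Apply the min-plus product entry-by-entry:
  C[0][0] = min over k of (A[0][0] + B[0][0] = 9 + 8 = 17, A[0][1] + B[1][0] = 5 + 5 = 10) = 10 (attained at k = 1)
  C[0][1] = min over k of (A[0][0] + B[0][1] = 9 + 5 = 14, A[0][1] + B[1][1] = 5 + -1 = 4) = 4 (attained at k = 1)
  C[1][0] = min over k of (A[1][0] + B[0][0] = 5 + 8 = 13, A[1][1] + B[1][0] = 2 + 5 = 7) = 7 (attained at k = 1)
  C[1][1] = min over k of (A[1][0] + B[0][1] = 5 + 5 = 10, A[1][1] + B[1][1] = 2 + -1 = 1) = 1 (attained at k = 1)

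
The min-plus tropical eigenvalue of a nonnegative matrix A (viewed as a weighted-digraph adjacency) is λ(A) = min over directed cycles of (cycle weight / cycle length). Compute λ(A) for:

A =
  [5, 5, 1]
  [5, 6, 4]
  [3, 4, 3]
λ(A) = 2

Enumerate directed cycles and compute their means (weight / length). Sample:
  cycle 0 → 0: weight = 5, length = 1, mean = 5/1 ≈ 5.000
  cycle 1 → 1: weight = 6, length = 1, mean = 6/1 ≈ 6.000
  cycle 2 → 2: weight = 3, length = 1, mean = 3/1 ≈ 3.000
  cycle 0 → 1 → 0: weight = 10, length = 2, mean = 10/2 ≈ 5.000
  cycle 0 → 2 → 0: weight = 4, length = 2, mean = 4/2 ≈ 2.000
  cycle 1 → 0 → 1: weight = 10, length = 2, mean = 10/2 ≈ 5.000
Minimum mean = 2.000, attained e.g. along the cycle 0 → 2 → 0 with weight 4 and length 2. So λ(A) = 4/2 = 2.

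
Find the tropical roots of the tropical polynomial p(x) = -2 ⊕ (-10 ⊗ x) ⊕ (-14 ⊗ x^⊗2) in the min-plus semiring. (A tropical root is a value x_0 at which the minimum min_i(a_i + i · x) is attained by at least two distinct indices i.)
Roots: {4, 8}

Each tropical root is a break point of the lower envelope of the lines y = a_i + i · x (there are 3 lines, with slopes 0, 1, ..., 2). Only the lines that attain the minimum somewhere contribute to roots; other lines are dominated. Here the surviving (envelope) indices are i = 2, i = 1, i = 0.
Intersections between consecutive envelope lines give the roots: for adjacent envelope indices i < j the intersection is x = (a_i − a_j) / (j − i). Reading off the sorted break points: {4, 8}.
Verification: at each break x_0, at least two indices attain the minimum of min_i(a_i + i · x_0).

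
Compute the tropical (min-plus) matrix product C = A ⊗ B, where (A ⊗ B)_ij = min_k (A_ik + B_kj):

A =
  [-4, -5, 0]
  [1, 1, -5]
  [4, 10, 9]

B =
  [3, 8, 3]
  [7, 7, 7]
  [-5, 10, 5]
A ⊗ B =
  [-5, 2, -1]
  [-10, 5, 0]
  [4, 12, 7]

Apply the min-plus product entry-by-entry:
  C[0][0] = min over k of (A[0][0] + B[0][0] = -4 + 3 = -1, A[0][1] + B[1][0] = -5 + 7 = 2, A[0][2] + B[2][0] = 0 + -5 = -5) = -5 (attained at k = 2)
  C[0][1] = min over k of (A[0][0] + B[0][1] = -4 + 8 = 4, A[0][1] + B[1][1] = -5 + 7 = 2, A[0][2] + B[2][1] = 0 + 10 = 10) = 2 (attained at k = 1)
  C[0][2] = min over k of (A[0][0] + B[0][2] = -4 + 3 = -1, A[0][1] + B[1][2] = -5 + 7 = 2, A[0][2] + B[2][2] = 0 + 5 = 5) = -1 (attained at k = 0)
  C[1][0] = min over k of (A[1][0] + B[0][0] = 1 + 3 = 4, A[1][1] + B[1][0] = 1 + 7 = 8, A[1][2] + B[2][0] = -5 + -5 = -10) = -10 (attained at k = 2)
  C[1][1] = min over k of (A[1][0] + B[0][1] = 1 + 8 = 9, A[1][1] + B[1][1] = 1 + 7 = 8, A[1][2] + B[2][1] = -5 + 10 = 5) = 5 (attained at k = 2)
  C[1][2] = min over k of (A[1][0] + B[0][2] = 1 + 3 = 4, A[1][1] + B[1][2] = 1 + 7 = 8, A[1][2] + B[2][2] = -5 + 5 = 0) = 0 (attained at k = 2)
  C[2][0] = min over k of (A[2][0] + B[0][0] = 4 + 3 = 7, A[2][1] + B[1][0] = 10 + 7 = 17, A[2][2] + B[2][0] = 9 + -5 = 4) = 4 (attained at k = 2)
  C[2][1] = min over k of (A[2][0] + B[0][1] = 4 + 8 = 12, A[2][1] + B[1][1] = 10 + 7 = 17, A[2][2] + B[2][1] = 9 + 10 = 19) = 12 (attained at k = 0)
  C[2][2] = min over k of (A[2][0] + B[0][2] = 4 + 3 = 7, A[2][1] + B[1][2] = 10 + 7 = 17, A[2][2] + B[2][2] = 9 + 5 = 14) = 7 (attained at k = 0)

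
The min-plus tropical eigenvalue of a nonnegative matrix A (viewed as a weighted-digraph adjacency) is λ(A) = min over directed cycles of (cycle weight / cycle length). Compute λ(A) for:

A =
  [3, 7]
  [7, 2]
λ(A) = 2

Enumerate directed cycles and compute their means (weight / length). Sample:
  cycle 0 → 0: weight = 3, length = 1, mean = 3/1 ≈ 3.000
  cycle 1 → 1: weight = 2, length = 1, mean = 2/1 ≈ 2.000
  cycle 0 → 1 → 0: weight = 14, length = 2, mean = 14/2 ≈ 7.000
  cycle 1 → 0 → 1: weight = 14, length = 2, mean = 14/2 ≈ 7.000
Minimum mean = 2.000, attained e.g. along the cycle 1 → 1 with weight 2 and length 1. So λ(A) = 2/1 = 2.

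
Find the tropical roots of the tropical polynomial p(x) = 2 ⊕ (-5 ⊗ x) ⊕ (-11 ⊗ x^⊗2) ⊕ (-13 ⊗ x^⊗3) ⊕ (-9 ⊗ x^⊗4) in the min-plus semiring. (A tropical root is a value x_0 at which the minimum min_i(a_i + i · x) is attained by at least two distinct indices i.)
Roots: {-4, 2, 6, 7}

Each tropical root is a break point of the lower envelope of the lines y = a_i + i · x (there are 5 lines, with slopes 0, 1, ..., 4). Only the lines that attain the minimum somewhere contribute to roots; other lines are dominated. Here the surviving (envelope) indices are i = 4, i = 3, i = 2, i = 1, i = 0.
Intersections between consecutive envelope lines give the roots: for adjacent envelope indices i < j the intersection is x = (a_i − a_j) / (j − i). Reading off the sorted break points: {-4, 2, 6, 7}.
Verification: at each break x_0, at least two indices attain the minimum of min_i(a_i + i · x_0).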